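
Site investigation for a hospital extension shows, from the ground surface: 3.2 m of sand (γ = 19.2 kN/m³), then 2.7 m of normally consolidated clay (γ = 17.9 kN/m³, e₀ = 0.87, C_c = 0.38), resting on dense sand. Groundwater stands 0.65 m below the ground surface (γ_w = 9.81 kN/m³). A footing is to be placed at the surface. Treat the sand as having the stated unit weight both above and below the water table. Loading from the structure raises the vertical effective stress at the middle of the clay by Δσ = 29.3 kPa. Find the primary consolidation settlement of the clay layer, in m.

S_c ≈ 0.115 m

Mid-depth of clay below the ground surface: z = 3.2 + 2.7/2 = 4.55 m.
Total vertical stress at mid-clay: σ_v = 19.2×3.2 + 17.9×1.35 = 85.605 kPa.
Pore pressure: u = 9.81×(4.55 − 0.65) = 38.259 kPa.
Initial effective stress: σ'_0 = σ_v − u = 85.605 − 38.259 = 47.346 kPa.
Final effective stress: σ'_f = σ'_0 + Δσ = 47.346 + 29.3 = 76.646 kPa.
Normally consolidated clay, so the full stress increment lies on the virgin compression line:
S_c = C_c·H/(1+e₀)·log₁₀(σ'_f/σ'_0) = 0.38×2.7/(1+0.87)×log₁₀(76.646/47.346)
    = 0.54866 × 0.20921 = 0.1148 m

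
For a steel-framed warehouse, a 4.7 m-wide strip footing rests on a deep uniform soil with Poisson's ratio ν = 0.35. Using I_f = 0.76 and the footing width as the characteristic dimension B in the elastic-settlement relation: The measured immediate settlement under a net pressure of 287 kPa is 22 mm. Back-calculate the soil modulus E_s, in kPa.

E_s ≈ 40900 kPa

S_e = q·B·(1−ν²)/E_s · I_f  ⇒  E_s = q·B·(1−ν²)·I_f / S_e.
E_s = 287 × 4.7 × 0.8775 × 0.76 / 0.022 = 40890 kPa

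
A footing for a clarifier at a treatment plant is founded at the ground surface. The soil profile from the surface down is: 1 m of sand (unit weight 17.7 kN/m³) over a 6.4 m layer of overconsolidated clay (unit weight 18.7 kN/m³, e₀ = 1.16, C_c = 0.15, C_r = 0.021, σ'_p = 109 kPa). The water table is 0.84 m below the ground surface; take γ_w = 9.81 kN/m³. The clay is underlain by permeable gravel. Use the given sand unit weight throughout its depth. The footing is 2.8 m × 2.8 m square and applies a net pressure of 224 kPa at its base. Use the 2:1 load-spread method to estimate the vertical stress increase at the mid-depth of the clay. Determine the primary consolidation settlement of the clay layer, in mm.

S_c ≈ 15.9 mm

Mid-depth of clay below the ground surface: z = 1 + 6.4/2 = 4.2 m.
Total vertical stress at mid-clay: σ_v = 17.7×1 + 18.7×3.2 = 77.54 kPa.
Pore pressure: u = 9.81×(4.2 − 0.84) = 32.962 kPa.
Initial effective stress: σ'_0 = σ_v − u = 77.54 − 32.962 = 44.578 kPa.
Stress increase at mid-clay by the 2:1 spreading method:
Δσ = qBL/((B+z)(L+z)) = 224×2.8×2.8/((2.8+4.2)(2.8+4.2)) = 35.84 kPa
Final effective stress: σ'_f = 44.578 + 35.84 = 80.418 kPa.
σ'_f = 80.418 ≤ σ'_p = 109 kPa, so the clay remains overconsolidated and only the recompression index applies:
S_c = C_r·H/(1+e₀)·log₁₀(σ'_f/σ'_0) = 0.021×6.4/2.16×log₁₀(80.418/44.578)
    = 0.062223 × 0.25623 = 0.01594 m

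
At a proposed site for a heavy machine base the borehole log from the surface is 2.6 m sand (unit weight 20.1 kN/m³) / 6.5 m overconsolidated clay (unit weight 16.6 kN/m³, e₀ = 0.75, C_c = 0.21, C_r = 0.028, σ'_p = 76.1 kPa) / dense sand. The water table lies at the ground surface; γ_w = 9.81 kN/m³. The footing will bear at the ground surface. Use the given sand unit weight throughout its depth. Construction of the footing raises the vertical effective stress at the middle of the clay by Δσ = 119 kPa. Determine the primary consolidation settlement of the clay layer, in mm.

S_c ≈ 288 mm

Mid-depth of clay below the ground surface: z = 2.6 + 6.5/2 = 5.85 m.
Total vertical stress at mid-clay: σ_v = 20.1×2.6 + 16.6×3.25 = 106.21 kPa.
Pore pressure: u = 9.81×(5.85 − 0) = 57.389 kPa.
Initial effective stress: σ'_0 = σ_v − u = 106.21 − 57.389 = 48.821 kPa.
Final effective stress: σ'_f = 48.821 + 119 = 167.82 kPa.
σ'_f = 167.82 > σ'_p = 76.1 kPa, so the stress path crosses the preconsolidation pressure — recompression up to σ'_p, then virgin compression beyond:
S_c = H/(1+e₀)·[C_r·log₁₀(σ'_p/σ'_0) + C_c·log₁₀(σ'_f/σ'_p)]
    = 6.5/1.75 × [0.028×log₁₀(76.1/48.821) + 0.21×log₁₀(167.82/76.1)]
    = 3.7143 × [0.0053978 + 0.072126] = 0.2879 m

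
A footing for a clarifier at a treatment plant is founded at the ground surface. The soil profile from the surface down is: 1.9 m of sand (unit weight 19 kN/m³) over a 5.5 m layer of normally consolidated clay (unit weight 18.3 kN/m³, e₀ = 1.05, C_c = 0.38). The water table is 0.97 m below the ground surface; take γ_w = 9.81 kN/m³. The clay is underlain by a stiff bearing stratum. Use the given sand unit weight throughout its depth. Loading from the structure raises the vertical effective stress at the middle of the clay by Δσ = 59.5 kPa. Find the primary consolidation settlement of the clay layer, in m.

Mid-depth of clay below the ground surface: z = 1.9 + 5.5/2 = 4.65 m.
Total vertical stress at mid-clay: σ_v = 19×1.9 + 18.3×2.75 = 86.425 kPa.
Pore pressure: u = 9.81×(4.65 − 0.97) = 36.101 kPa.
Initial effective stress: σ'_0 = σ_v − u = 86.425 − 36.101 = 50.324 kPa.
Final effective stress: σ'_f = σ'_0 + Δσ = 50.324 + 59.5 = 109.82 kPa.
Normally consolidated clay, so the full stress increment lies on the virgin compression line:
S_c = C_c·H/(1+e₀)·log₁₀(σ'_f/σ'_0) = 0.38×5.5/(1+1.05)×log₁₀(109.82/50.324)
    = 1.0195 × 0.33891 = 0.3455 m

S_c ≈ 0.346 m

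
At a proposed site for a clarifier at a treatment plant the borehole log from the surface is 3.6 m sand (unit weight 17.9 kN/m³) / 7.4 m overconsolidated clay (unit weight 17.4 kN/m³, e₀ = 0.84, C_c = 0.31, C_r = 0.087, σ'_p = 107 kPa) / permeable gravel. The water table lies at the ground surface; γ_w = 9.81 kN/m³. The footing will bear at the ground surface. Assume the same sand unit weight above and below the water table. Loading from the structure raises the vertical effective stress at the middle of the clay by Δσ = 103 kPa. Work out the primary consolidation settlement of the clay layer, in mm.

Mid-depth of clay below the ground surface: z = 3.6 + 7.4/2 = 7.3 m.
Total vertical stress at mid-clay: σ_v = 17.9×3.6 + 17.4×3.7 = 128.82 kPa.
Pore pressure: u = 9.81×(7.3 − 0) = 71.613 kPa.
Initial effective stress: σ'_0 = σ_v − u = 128.82 − 71.613 = 57.207 kPa.
Final effective stress: σ'_f = 57.207 + 103 = 160.21 kPa.
σ'_f = 160.21 > σ'_p = 107 kPa, so the stress path crosses the preconsolidation pressure — recompression up to σ'_p, then virgin compression beyond:
S_c = H/(1+e₀)·[C_r·log₁₀(σ'_p/σ'_0) + C_c·log₁₀(σ'_f/σ'_p)]
    = 7.4/1.84 × [0.087×log₁₀(107/57.207) + 0.31×log₁₀(160.21/107)]
    = 4.0217 × [0.023658 + 0.054345] = 0.3137 m

S_c ≈ 314 mm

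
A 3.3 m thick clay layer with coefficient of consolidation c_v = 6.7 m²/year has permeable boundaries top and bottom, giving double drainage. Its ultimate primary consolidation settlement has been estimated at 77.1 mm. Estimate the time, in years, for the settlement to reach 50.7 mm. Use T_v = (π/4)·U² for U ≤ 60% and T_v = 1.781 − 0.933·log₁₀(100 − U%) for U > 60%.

t ≈ 0.142 years

Drainage path length: H_d = H/2 = 1.65 m (double drainage).
U = S(t)/S_ult = 50.7/77.1 = 0.6576.
U > 60%: T_v = 1.781 − 0.933·log₁₀(100 − 65.759) = 0.34927.
t = T_v·H_d²/c_v = 0.34927×1.65²/6.7 = 0.1419 years.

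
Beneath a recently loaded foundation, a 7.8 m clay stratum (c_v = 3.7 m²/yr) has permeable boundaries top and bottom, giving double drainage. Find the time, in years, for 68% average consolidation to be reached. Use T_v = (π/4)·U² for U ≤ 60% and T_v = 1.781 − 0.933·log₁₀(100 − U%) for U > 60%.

t ≈ 1.55 years

Drainage path length: H_d = H/2 = 3.9 m (double drainage).
U > 60%: T_v = 1.781 − 0.933·log₁₀(100 − 68) = 0.3767.
t = T_v·H_d²/c_v = 0.3767×3.9²/3.7 = 1.549 years.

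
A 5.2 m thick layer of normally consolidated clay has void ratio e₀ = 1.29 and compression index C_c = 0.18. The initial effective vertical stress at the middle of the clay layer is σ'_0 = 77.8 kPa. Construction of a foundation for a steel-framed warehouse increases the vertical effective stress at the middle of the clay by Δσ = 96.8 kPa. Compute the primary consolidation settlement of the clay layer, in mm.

Final effective stress: σ'_f = σ'_0 + Δσ = 77.8 + 96.8 = 174.6 kPa.
Normally consolidated clay, so the full stress increment lies on the virgin compression line:
S_c = C_c·H/(1+e₀)·log₁₀(σ'_f/σ'_0) = 0.18×5.2/(1+1.29)×log₁₀(174.6/77.8)
    = 0.40873 × 0.35106 = 0.1435 m

S_c ≈ 143 mm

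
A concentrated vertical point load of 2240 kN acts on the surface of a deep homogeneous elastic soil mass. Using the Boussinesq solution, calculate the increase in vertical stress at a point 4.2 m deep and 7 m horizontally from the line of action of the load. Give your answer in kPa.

Δσ_z ≈ 2.19 kPa

Boussinesq vertical stress below a point load on an elastic half-space:
Δσ_z = 3P/(2πz²) · [1 + (r/z)²]^(−5/2)
r/z = 7/4.2 = 1.6667; [1+(r/z)²]^(−5/2) = 0.03605.
Δσ_z = 3×2240/(2π×4.2²) × 0.03605 = 60.63 × 0.03605 = 2.186 kPa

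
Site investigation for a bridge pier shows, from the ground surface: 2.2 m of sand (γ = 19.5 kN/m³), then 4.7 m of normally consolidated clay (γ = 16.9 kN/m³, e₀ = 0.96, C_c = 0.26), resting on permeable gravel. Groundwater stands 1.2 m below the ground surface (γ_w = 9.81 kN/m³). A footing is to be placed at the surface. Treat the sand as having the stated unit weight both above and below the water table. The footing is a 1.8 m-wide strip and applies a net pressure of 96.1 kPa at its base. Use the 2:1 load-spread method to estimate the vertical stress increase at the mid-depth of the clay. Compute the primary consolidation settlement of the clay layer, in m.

Mid-depth of clay below the ground surface: z = 2.2 + 4.7/2 = 4.55 m.
Total vertical stress at mid-clay: σ_v = 19.5×2.2 + 16.9×2.35 = 82.615 kPa.
Pore pressure: u = 9.81×(4.55 − 1.2) = 32.864 kPa.
Initial effective stress: σ'_0 = σ_v − u = 82.615 − 32.864 = 49.751 kPa.
Stress increase at mid-clay by the 2:1 spreading method:
Δσ = qB/(B+z) = 96.1×1.8/(1.8+4.55) = 27.241 kPa
Final effective stress: σ'_f = σ'_0 + Δσ = 49.751 + 27.241 = 76.992 kPa.
Normally consolidated clay, so the full stress increment lies on the virgin compression line:
S_c = C_c·H/(1+e₀)·log₁₀(σ'_f/σ'_0) = 0.26×4.7/(1+0.96)×log₁₀(76.992/49.751)
    = 0.62347 × 0.18964 = 0.1182 m

S_c ≈ 0.118 m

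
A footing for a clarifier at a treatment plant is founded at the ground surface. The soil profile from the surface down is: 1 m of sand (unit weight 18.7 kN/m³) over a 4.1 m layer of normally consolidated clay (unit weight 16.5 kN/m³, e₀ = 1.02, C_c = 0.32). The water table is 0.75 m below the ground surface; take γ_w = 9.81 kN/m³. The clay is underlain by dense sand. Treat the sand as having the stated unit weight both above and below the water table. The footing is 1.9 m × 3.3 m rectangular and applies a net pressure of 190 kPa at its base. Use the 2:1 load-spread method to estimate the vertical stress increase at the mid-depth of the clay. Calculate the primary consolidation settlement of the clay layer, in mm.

S_c ≈ 231 mm

Mid-depth of clay below the ground surface: z = 1 + 4.1/2 = 3.05 m.
Total vertical stress at mid-clay: σ_v = 18.7×1 + 16.5×2.05 = 52.525 kPa.
Pore pressure: u = 9.81×(3.05 − 0.75) = 22.563 kPa.
Initial effective stress: σ'_0 = σ_v − u = 52.525 − 22.563 = 29.962 kPa.
Stress increase at mid-clay by the 2:1 spreading method:
Δσ = qBL/((B+z)(L+z)) = 190×1.9×3.3/((1.9+3.05)(3.3+3.05)) = 37.9 kPa
Final effective stress: σ'_f = σ'_0 + Δσ = 29.962 + 37.9 = 67.862 kPa.
Normally consolidated clay, so the full stress increment lies on the virgin compression line:
S_c = C_c·H/(1+e₀)·log₁₀(σ'_f/σ'_0) = 0.32×4.1/(1+1.02)×log₁₀(67.862/29.962)
    = 0.6495 × 0.35506 = 0.2306 m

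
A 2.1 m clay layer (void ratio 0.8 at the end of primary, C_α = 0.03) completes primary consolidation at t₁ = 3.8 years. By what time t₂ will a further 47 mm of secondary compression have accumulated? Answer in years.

t₂ ≈ 83.7 years

S_s = C_α·H/(1+e_p)·log₁₀(t₂/t₁) ⇒ log₁₀(t₂/t₁) = S_s·(1+e_p)/(C_α·H).
log₁₀(t₂/t₁) = 0.047 × (1+0.8) / (0.03×2.1) = 1.343
t₂ = t₁ × 10^1.343 = 3.8 × 22.02 = 83.68 years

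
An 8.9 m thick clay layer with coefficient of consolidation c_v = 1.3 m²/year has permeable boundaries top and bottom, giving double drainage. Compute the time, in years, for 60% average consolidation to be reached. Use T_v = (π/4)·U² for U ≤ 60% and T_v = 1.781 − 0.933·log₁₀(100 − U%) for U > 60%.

t ≈ 4.31 years

Drainage path length: H_d = H/2 = 4.45 m (double drainage).
U ≤ 60%: T_v = (π/4)·U² = (π/4)×0.6² = 0.28274.
t = T_v·H_d²/c_v = 0.28274×4.45²/1.3 = 4.307 years.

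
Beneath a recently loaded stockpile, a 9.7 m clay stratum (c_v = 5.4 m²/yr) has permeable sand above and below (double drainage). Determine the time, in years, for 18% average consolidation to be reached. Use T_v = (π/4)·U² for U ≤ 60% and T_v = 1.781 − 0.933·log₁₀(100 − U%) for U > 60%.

t ≈ 0.111 years

Drainage path length: H_d = H/2 = 4.85 m (double drainage).
U ≤ 60%: T_v = (π/4)·U² = (π/4)×0.18² = 0.025447.
t = T_v·H_d²/c_v = 0.025447×4.85²/5.4 = 0.1108 years.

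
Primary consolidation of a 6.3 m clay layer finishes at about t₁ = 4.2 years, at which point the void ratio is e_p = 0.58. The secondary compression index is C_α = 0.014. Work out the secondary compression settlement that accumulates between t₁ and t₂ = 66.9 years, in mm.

Secondary compression: S_s = C_α·H/(1+e_p)·log₁₀(t₂/t₁)
S_s = 0.014×6.3/(1+0.58)×log₁₀(66.9/4.2)
    = 0.05582 × 1.202 = 0.06711 m

S_s ≈ 67.1 mm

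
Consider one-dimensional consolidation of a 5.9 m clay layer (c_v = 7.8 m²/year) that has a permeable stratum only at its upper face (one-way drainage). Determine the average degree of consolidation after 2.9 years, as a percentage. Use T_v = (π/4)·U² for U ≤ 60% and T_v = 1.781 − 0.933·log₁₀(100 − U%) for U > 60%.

Drainage path length: H_d = H = 5.9 m (single drainage).
T_v = c_v·t/H_d² = 7.8×2.9/5.9² = 0.64981.
T_v = 0.64981 corresponds to the U > 60% branch:
U = 1 − 10^((1.781 − T_v)/0.933)/100 = 0.8369

U ≈ 83.7 %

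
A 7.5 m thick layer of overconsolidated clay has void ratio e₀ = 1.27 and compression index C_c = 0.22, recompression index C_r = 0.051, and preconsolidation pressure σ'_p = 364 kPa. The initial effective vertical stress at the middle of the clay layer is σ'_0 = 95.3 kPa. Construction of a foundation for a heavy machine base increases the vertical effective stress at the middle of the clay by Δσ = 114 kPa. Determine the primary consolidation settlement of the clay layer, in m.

S_c ≈ 0.0576 m

Final effective stress: σ'_f = 95.3 + 114 = 209.3 kPa.
σ'_f = 209.3 ≤ σ'_p = 364 kPa, so the clay remains overconsolidated and only the recompression index applies:
S_c = C_r·H/(1+e₀)·log₁₀(σ'_f/σ'_0) = 0.051×7.5/2.27×log₁₀(209.3/95.3)
    = 0.1685 × 0.34168 = 0.05757 m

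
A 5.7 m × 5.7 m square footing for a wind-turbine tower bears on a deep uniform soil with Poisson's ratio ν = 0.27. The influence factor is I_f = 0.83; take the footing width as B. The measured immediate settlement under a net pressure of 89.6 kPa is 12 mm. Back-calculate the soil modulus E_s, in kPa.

E_s ≈ 32700 kPa

S_e = q·B·(1−ν²)/E_s · I_f  ⇒  E_s = q·B·(1−ν²)·I_f / S_e.
E_s = 89.6 × 5.7 × 0.9271 × 0.83 / 0.012 = 32750 kPa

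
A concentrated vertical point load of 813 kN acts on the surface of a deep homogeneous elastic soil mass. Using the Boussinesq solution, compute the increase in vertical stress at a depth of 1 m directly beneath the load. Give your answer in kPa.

Δσ_z ≈ 388 kPa

Boussinesq vertical stress below a point load on an elastic half-space:
Δσ_z = 3P/(2πz²) · [1 + (r/z)²]^(−5/2)
r/z = 0/1 = 0; [1+(r/z)²]^(−5/2) = 1.
Δσ_z = 3×813/(2π×1²) × 1 = 388.18 × 1 = 388.2 kPa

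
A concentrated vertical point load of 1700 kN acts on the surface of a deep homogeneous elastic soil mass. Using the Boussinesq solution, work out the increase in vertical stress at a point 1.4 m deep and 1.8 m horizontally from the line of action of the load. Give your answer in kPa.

Boussinesq vertical stress below a point load on an elastic half-space:
Δσ_z = 3P/(2πz²) · [1 + (r/z)²]^(−5/2)
r/z = 1.8/1.4 = 1.2857; [1+(r/z)²]^(−5/2) = 0.087223.
Δσ_z = 3×1700/(2π×1.4²) × 0.087223 = 414.13 × 0.087223 = 36.12 kPa

Δσ_z ≈ 36.1 kPa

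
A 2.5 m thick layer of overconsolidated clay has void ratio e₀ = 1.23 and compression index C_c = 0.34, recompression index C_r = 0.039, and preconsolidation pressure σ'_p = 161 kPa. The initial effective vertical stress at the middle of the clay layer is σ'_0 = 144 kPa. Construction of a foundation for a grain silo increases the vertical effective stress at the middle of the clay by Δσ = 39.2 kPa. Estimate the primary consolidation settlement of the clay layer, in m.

S_c ≈ 0.0235 m

Final effective stress: σ'_f = 144 + 39.2 = 183.2 kPa.
σ'_f = 183.2 > σ'_p = 161 kPa, so the stress path crosses the preconsolidation pressure — recompression up to σ'_p, then virgin compression beyond:
S_c = H/(1+e₀)·[C_r·log₁₀(σ'_p/σ'_0) + C_c·log₁₀(σ'_f/σ'_p)]
    = 2.5/2.23 × [0.039×log₁₀(161/144) + 0.34×log₁₀(183.2/161)]
    = 1.1211 × [0.0018901 + 0.019074] = 0.0235 m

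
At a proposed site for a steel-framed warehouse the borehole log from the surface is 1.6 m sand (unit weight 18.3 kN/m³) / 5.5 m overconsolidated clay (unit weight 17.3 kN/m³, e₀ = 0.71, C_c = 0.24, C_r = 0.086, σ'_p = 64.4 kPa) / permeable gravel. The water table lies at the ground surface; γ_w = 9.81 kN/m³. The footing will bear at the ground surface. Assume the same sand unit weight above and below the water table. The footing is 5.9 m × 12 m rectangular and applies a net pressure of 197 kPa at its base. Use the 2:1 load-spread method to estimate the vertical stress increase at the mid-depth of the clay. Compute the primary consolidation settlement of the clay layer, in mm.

S_c ≈ 277 mm

Mid-depth of clay below the ground surface: z = 1.6 + 5.5/2 = 4.35 m.
Total vertical stress at mid-clay: σ_v = 18.3×1.6 + 17.3×2.75 = 76.855 kPa.
Pore pressure: u = 9.81×(4.35 − 0) = 42.673 kPa.
Initial effective stress: σ'_0 = σ_v − u = 76.855 − 42.673 = 34.182 kPa.
Stress increase at mid-clay by the 2:1 spreading method:
Δσ = qBL/((B+z)(L+z)) = 197×5.9×12/((5.9+4.35)(12+4.35)) = 83.226 kPa
Final effective stress: σ'_f = 34.182 + 83.226 = 117.41 kPa.
σ'_f = 117.41 > σ'_p = 64.4 kPa, so the stress path crosses the preconsolidation pressure — recompression up to σ'_p, then virgin compression beyond:
S_c = H/(1+e₀)·[C_r·log₁₀(σ'_p/σ'_0) + C_c·log₁₀(σ'_f/σ'_p)]
    = 5.5/1.71 × [0.086×log₁₀(64.4/34.182) + 0.24×log₁₀(117.41/64.4)]
    = 3.2164 × [0.023658 + 0.062597] = 0.2774 m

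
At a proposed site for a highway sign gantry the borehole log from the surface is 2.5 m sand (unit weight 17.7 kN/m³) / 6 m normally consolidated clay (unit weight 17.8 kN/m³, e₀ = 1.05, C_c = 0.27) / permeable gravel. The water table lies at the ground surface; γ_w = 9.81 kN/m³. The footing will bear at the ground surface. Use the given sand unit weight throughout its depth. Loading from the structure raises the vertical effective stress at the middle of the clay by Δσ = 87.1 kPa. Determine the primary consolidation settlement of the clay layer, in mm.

Mid-depth of clay below the ground surface: z = 2.5 + 6/2 = 5.5 m.
Total vertical stress at mid-clay: σ_v = 17.7×2.5 + 17.8×3 = 97.65 kPa.
Pore pressure: u = 9.81×(5.5 − 0) = 53.955 kPa.
Initial effective stress: σ'_0 = σ_v − u = 97.65 − 53.955 = 43.695 kPa.
Final effective stress: σ'_f = σ'_0 + Δσ = 43.695 + 87.1 = 130.79 kPa.
Normally consolidated clay, so the full stress increment lies on the virgin compression line:
S_c = C_c·H/(1+e₀)·log₁₀(σ'_f/σ'_0) = 0.27×6/(1+1.05)×log₁₀(130.79/43.695)
    = 0.79024 × 0.47614 = 0.3763 m

S_c ≈ 376 mm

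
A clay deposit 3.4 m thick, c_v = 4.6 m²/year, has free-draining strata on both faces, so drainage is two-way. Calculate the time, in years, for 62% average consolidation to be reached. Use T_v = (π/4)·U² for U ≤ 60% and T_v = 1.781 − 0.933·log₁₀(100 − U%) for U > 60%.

t ≈ 0.193 years

Drainage path length: H_d = H/2 = 1.7 m (double drainage).
U > 60%: T_v = 1.781 − 0.933·log₁₀(100 − 62) = 0.30706.
t = T_v·H_d²/c_v = 0.30706×1.7²/4.6 = 0.1929 years.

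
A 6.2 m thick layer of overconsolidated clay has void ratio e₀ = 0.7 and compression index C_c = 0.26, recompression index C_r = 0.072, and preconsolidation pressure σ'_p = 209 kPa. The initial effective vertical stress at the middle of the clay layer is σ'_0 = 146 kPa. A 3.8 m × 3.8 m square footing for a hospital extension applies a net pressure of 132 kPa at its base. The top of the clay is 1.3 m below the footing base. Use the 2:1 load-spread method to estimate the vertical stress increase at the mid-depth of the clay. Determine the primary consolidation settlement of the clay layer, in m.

S_c ≈ 0.0202 m

Mid-depth of clay below the footing base: z = 1.3 + 6.2/2 = 4.4 m.
Stress increase at mid-clay by the 2:1 spreading method:
Δσ = qBL/((B+z)(L+z)) = 132×3.8×3.8/((3.8+4.4)(3.8+4.4)) = 28.347 kPa
Final effective stress: σ'_f = 146 + 28.347 = 174.35 kPa.
σ'_f = 174.35 ≤ σ'_p = 209 kPa, so the clay remains overconsolidated and only the recompression index applies:
S_c = C_r·H/(1+e₀)·log₁₀(σ'_f/σ'_0) = 0.072×6.2/1.7×log₁₀(174.35/146)
    = 0.26259 × 0.077069 = 0.02024 m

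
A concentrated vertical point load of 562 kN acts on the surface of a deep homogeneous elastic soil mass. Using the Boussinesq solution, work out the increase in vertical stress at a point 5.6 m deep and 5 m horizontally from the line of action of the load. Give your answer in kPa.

Boussinesq vertical stress below a point load on an elastic half-space:
Δσ_z = 3P/(2πz²) · [1 + (r/z)²]^(−5/2)
r/z = 5/5.6 = 0.89286; [1+(r/z)²]^(−5/2) = 0.23095.
Δσ_z = 3×562/(2π×5.6²) × 0.23095 = 8.5566 × 0.23095 = 1.976 kPa

Δσ_z ≈ 1.98 kPa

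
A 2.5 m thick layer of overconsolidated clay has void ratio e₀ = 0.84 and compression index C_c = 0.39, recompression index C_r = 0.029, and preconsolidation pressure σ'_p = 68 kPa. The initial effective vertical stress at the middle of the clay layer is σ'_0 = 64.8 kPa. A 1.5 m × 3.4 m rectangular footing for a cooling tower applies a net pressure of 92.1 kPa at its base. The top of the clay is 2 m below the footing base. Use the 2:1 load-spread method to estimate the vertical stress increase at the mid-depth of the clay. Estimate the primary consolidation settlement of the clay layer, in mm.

S_c ≈ 37.3 mm

Mid-depth of clay below the footing base: z = 2 + 2.5/2 = 3.25 m.
Stress increase at mid-clay by the 2:1 spreading method:
Δσ = qBL/((B+z)(L+z)) = 92.1×1.5×3.4/((1.5+3.25)(3.4+3.25)) = 14.87 kPa
Final effective stress: σ'_f = 64.8 + 14.87 = 79.67 kPa.
σ'_f = 79.67 > σ'_p = 68 kPa, so the stress path crosses the preconsolidation pressure — recompression up to σ'_p, then virgin compression beyond:
S_c = H/(1+e₀)·[C_r·log₁₀(σ'_p/σ'_0) + C_c·log₁₀(σ'_f/σ'_p)]
    = 2.5/1.84 × [0.029×log₁₀(68/64.8) + 0.39×log₁₀(79.67/68)]
    = 1.3587 × [0.00060708 + 0.026827] = 0.03727 m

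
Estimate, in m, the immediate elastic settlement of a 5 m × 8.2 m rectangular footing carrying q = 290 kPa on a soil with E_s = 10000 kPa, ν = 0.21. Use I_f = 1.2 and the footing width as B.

Immediate (elastic) settlement: S_e = q·B·(1−ν²)/E_s · I_f.
S_e = 290 × 5 × (1 − 0.21²) / 10000 × 1.2
    = 290 × 5 × 0.9559 / 10000 × 1.2
    = 0.1663 m

S_e ≈ 0.166 m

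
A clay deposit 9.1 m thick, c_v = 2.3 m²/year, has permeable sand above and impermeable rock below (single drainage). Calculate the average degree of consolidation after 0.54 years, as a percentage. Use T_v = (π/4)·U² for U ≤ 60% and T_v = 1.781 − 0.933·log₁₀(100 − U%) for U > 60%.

Drainage path length: H_d = H = 9.1 m (single drainage).
T_v = c_v·t/H_d² = 2.3×0.54/9.1² = 0.014998.
T_v = 0.014998 corresponds to the U ≤ 60% branch:
U = √(4T_v/π) = 0.1382

U ≈ 13.8 %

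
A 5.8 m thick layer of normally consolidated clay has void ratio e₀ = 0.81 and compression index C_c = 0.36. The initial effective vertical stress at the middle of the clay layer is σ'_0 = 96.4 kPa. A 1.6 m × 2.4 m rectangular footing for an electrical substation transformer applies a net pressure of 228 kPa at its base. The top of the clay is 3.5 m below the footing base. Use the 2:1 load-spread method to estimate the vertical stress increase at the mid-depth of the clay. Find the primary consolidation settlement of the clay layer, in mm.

Mid-depth of clay below the footing base: z = 3.5 + 5.8/2 = 6.4 m.
Stress increase at mid-clay by the 2:1 spreading method:
Δσ = qBL/((B+z)(L+z)) = 228×1.6×2.4/((1.6+6.4)(2.4+6.4)) = 12.436 kPa
Final effective stress: σ'_f = σ'_0 + Δσ = 96.4 + 12.436 = 108.84 kPa.
Normally consolidated clay, so the full stress increment lies on the virgin compression line:
S_c = C_c·H/(1+e₀)·log₁₀(σ'_f/σ'_0) = 0.36×5.8/(1+0.81)×log₁₀(108.84/96.4)
    = 1.1536 × 0.052711 = 0.06081 m

S_c ≈ 60.8 mm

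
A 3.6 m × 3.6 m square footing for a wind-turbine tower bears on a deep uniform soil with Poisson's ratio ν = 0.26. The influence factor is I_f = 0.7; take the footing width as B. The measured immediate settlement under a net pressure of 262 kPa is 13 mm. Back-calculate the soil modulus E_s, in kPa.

S_e = q·B·(1−ν²)/E_s · I_f  ⇒  E_s = q·B·(1−ν²)·I_f / S_e.
E_s = 262 × 3.6 × 0.9324 × 0.7 / 0.013 = 47350 kPa

E_s ≈ 47400 kPa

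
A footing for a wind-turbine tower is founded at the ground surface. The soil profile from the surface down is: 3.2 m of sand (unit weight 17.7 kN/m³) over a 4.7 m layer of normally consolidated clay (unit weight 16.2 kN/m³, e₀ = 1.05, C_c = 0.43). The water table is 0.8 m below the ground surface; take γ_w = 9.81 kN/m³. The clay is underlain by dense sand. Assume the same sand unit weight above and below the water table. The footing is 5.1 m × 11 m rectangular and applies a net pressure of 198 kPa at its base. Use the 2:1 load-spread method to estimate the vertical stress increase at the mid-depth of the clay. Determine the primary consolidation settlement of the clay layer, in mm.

Mid-depth of clay below the ground surface: z = 3.2 + 4.7/2 = 5.55 m.
Total vertical stress at mid-clay: σ_v = 17.7×3.2 + 16.2×2.35 = 94.71 kPa.
Pore pressure: u = 9.81×(5.55 − 0.8) = 46.598 kPa.
Initial effective stress: σ'_0 = σ_v − u = 94.71 − 46.598 = 48.112 kPa.
Stress increase at mid-clay by the 2:1 spreading method:
Δσ = qBL/((B+z)(L+z)) = 198×5.1×11/((5.1+5.55)(11+5.55)) = 63.02 kPa
Final effective stress: σ'_f = σ'_0 + Δσ = 48.112 + 63.02 = 111.13 kPa.
Normally consolidated clay, so the full stress increment lies on the virgin compression line:
S_c = C_c·H/(1+e₀)·log₁₀(σ'_f/σ'_0) = 0.43×4.7/(1+1.05)×log₁₀(111.13/48.112)
    = 0.98585 × 0.36358 = 0.3584 m

S_c ≈ 358 mm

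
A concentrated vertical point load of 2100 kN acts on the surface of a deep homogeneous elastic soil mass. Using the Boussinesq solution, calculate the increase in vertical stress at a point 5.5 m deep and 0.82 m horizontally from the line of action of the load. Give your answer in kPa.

Δσ_z ≈ 31.4 kPa

Boussinesq vertical stress below a point load on an elastic half-space:
Δσ_z = 3P/(2πz²) · [1 + (r/z)²]^(−5/2)
r/z = 0.82/5.5 = 0.14909; [1+(r/z)²]^(−5/2) = 0.94652.
Δσ_z = 3×2100/(2π×5.5²) × 0.94652 = 33.146 × 0.94652 = 31.37 kPa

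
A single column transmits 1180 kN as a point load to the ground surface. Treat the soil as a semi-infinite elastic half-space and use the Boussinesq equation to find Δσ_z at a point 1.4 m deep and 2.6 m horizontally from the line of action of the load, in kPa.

Boussinesq vertical stress below a point load on an elastic half-space:
Δσ_z = 3P/(2πz²) · [1 + (r/z)²]^(−5/2)
r/z = 2.6/1.4 = 1.8571; [1+(r/z)²]^(−5/2) = 0.023952.
Δσ_z = 3×1180/(2π×1.4²) × 0.023952 = 287.45 × 0.023952 = 6.885 kPa

Δσ_z ≈ 6.89 kPa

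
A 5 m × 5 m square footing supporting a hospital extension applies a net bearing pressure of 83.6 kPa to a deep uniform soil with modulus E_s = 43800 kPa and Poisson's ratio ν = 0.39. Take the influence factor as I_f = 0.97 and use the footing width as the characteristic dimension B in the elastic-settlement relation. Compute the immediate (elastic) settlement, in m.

S_e ≈ 0.00785 m

Immediate (elastic) settlement: S_e = q·B·(1−ν²)/E_s · I_f.
S_e = 83.6 × 5 × (1 − 0.39²) / 43800 × 0.97
    = 83.6 × 5 × 0.8479 / 43800 × 0.97
    = 0.007849 m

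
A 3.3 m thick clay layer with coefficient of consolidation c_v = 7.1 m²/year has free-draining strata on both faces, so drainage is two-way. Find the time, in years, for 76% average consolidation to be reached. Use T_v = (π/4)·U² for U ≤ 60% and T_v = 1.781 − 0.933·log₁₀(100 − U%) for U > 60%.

t ≈ 0.189 years

Drainage path length: H_d = H/2 = 1.65 m (double drainage).
U > 60%: T_v = 1.781 − 0.933·log₁₀(100 − 76) = 0.49326.
t = T_v·H_d²/c_v = 0.49326×1.65²/7.1 = 0.1891 years.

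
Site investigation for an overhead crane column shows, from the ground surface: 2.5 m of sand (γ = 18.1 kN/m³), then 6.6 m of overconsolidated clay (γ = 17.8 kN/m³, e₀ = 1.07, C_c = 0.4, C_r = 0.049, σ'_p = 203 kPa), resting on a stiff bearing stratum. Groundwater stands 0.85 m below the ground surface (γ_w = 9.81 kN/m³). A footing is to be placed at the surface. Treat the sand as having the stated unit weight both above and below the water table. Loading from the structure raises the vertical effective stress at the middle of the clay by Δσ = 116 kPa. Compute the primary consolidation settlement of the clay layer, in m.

S_c ≈ 0.0766 m

Mid-depth of clay below the ground surface: z = 2.5 + 6.6/2 = 5.8 m.
Total vertical stress at mid-clay: σ_v = 18.1×2.5 + 17.8×3.3 = 103.99 kPa.
Pore pressure: u = 9.81×(5.8 − 0.85) = 48.56 kPa.
Initial effective stress: σ'_0 = σ_v − u = 103.99 − 48.56 = 55.43 kPa.
Final effective stress: σ'_f = 55.43 + 116 = 171.43 kPa.
σ'_f = 171.43 ≤ σ'_p = 203 kPa, so the clay remains overconsolidated and only the recompression index applies:
S_c = C_r·H/(1+e₀)·log₁₀(σ'_f/σ'_0) = 0.049×6.6/2.07×log₁₀(171.43/55.43)
    = 0.15623 × 0.49034 = 0.07661 m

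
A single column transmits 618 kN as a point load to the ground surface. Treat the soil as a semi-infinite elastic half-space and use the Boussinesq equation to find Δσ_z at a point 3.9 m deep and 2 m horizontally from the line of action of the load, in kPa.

Boussinesq vertical stress below a point load on an elastic half-space:
Δσ_z = 3P/(2πz²) · [1 + (r/z)²]^(−5/2)
r/z = 2/3.9 = 0.51282; [1+(r/z)²]^(−5/2) = 0.55783.
Δσ_z = 3×618/(2π×3.9²) × 0.55783 = 19.4 × 0.55783 = 10.82 kPa

Δσ_z ≈ 10.8 kPa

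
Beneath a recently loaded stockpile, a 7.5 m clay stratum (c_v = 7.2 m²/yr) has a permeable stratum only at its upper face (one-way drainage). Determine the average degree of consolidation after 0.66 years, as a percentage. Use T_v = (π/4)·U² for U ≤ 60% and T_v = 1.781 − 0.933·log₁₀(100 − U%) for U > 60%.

U ≈ 32.8 %

Drainage path length: H_d = H = 7.5 m (single drainage).
T_v = c_v·t/H_d² = 7.2×0.66/7.5² = 0.08448.
T_v = 0.08448 corresponds to the U ≤ 60% branch:
U = √(4T_v/π) = 0.328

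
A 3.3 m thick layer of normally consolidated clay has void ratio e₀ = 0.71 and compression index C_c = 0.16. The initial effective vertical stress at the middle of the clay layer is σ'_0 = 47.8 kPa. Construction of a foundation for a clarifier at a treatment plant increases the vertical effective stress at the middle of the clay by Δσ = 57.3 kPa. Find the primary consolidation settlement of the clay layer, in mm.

S_c ≈ 106 mm

Final effective stress: σ'_f = σ'_0 + Δσ = 47.8 + 57.3 = 105.1 kPa.
Normally consolidated clay, so the full stress increment lies on the virgin compression line:
S_c = C_c·H/(1+e₀)·log₁₀(σ'_f/σ'_0) = 0.16×3.3/(1+0.71)×log₁₀(105.1/47.8)
    = 0.30877 × 0.34217 = 0.1057 m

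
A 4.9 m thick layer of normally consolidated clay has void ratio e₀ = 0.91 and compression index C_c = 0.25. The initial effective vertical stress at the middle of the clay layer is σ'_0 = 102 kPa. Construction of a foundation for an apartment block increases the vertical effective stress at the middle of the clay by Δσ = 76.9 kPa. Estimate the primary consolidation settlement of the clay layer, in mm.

S_c ≈ 156 mm

Final effective stress: σ'_f = σ'_0 + Δσ = 102 + 76.9 = 178.9 kPa.
Normally consolidated clay, so the full stress increment lies on the virgin compression line:
S_c = C_c·H/(1+e₀)·log₁₀(σ'_f/σ'_0) = 0.25×4.9/(1+0.91)×log₁₀(178.9/102)
    = 0.64136 × 0.24401 = 0.1565 m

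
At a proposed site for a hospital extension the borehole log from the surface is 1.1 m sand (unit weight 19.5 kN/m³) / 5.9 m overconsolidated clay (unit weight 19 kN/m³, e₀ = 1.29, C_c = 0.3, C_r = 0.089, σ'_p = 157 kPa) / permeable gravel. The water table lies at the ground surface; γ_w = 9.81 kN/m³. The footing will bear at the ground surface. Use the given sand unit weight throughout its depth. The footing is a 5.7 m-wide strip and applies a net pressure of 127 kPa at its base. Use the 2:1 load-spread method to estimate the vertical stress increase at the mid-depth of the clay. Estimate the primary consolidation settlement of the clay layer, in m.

Mid-depth of clay below the ground surface: z = 1.1 + 5.9/2 = 4.05 m.
Total vertical stress at mid-clay: σ_v = 19.5×1.1 + 19×2.95 = 77.5 kPa.
Pore pressure: u = 9.81×(4.05 − 0) = 39.73 kPa.
Initial effective stress: σ'_0 = σ_v − u = 77.5 − 39.73 = 37.77 kPa.
Stress increase at mid-clay by the 2:1 spreading method:
Δσ = qB/(B+z) = 127×5.7/(5.7+4.05) = 74.246 kPa
Final effective stress: σ'_f = 37.77 + 74.246 = 112.02 kPa.
σ'_f = 112.02 ≤ σ'_p = 157 kPa, so the clay remains overconsolidated and only the recompression index applies:
S_c = C_r·H/(1+e₀)·log₁₀(σ'_f/σ'_0) = 0.089×5.9/2.29×log₁₀(112.02/37.77)
    = 0.2293 × 0.47215 = 0.1083 m

S_c ≈ 0.108 m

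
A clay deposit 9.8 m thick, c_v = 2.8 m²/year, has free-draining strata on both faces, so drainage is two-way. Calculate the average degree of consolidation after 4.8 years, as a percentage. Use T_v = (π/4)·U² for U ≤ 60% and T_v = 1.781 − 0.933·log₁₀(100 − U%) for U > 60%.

Drainage path length: H_d = H/2 = 4.9 m (double drainage).
T_v = c_v·t/H_d² = 2.8×4.8/4.9² = 0.55977.
T_v = 0.55977 corresponds to the U > 60% branch:
U = 1 − 10^((1.781 − T_v)/0.933)/100 = 0.7963

U ≈ 79.6 %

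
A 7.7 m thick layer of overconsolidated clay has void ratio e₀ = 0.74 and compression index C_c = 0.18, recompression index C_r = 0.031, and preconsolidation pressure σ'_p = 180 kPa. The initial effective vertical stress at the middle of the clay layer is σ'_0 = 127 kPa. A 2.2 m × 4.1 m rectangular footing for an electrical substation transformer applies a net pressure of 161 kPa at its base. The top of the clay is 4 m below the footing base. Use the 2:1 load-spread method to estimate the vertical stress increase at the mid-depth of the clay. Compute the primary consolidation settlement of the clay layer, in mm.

S_c ≈ 5.42 mm

Mid-depth of clay below the footing base: z = 4 + 7.7/2 = 7.85 m.
Stress increase at mid-clay by the 2:1 spreading method:
Δσ = qBL/((B+z)(L+z)) = 161×2.2×4.1/((2.2+7.85)(4.1+7.85)) = 12.092 kPa
Final effective stress: σ'_f = 127 + 12.092 = 139.09 kPa.
σ'_f = 139.09 ≤ σ'_p = 180 kPa, so the clay remains overconsolidated and only the recompression index applies:
S_c = C_r·H/(1+e₀)·log₁₀(σ'_f/σ'_0) = 0.031×7.7/1.74×log₁₀(139.09/127)
    = 0.13718 × 0.039492 = 0.005418 m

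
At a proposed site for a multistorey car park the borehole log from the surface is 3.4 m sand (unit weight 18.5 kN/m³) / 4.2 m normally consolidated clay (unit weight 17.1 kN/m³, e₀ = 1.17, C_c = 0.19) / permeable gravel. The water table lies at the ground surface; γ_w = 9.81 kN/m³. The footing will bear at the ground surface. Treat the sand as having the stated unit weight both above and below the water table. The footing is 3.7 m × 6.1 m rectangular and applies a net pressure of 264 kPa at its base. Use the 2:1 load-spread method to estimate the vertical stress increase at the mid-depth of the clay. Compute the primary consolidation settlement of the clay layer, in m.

Mid-depth of clay below the ground surface: z = 3.4 + 4.2/2 = 5.5 m.
Total vertical stress at mid-clay: σ_v = 18.5×3.4 + 17.1×2.1 = 98.81 kPa.
Pore pressure: u = 9.81×(5.5 − 0) = 53.955 kPa.
Initial effective stress: σ'_0 = σ_v − u = 98.81 − 53.955 = 44.855 kPa.
Stress increase at mid-clay by the 2:1 spreading method:
Δσ = qBL/((B+z)(L+z)) = 264×3.7×6.1/((3.7+5.5)(6.1+5.5)) = 55.833 kPa
Final effective stress: σ'_f = σ'_0 + Δσ = 44.855 + 55.833 = 100.69 kPa.
Normally consolidated clay, so the full stress increment lies on the virgin compression line:
S_c = C_c·H/(1+e₀)·log₁₀(σ'_f/σ'_0) = 0.19×4.2/(1+1.17)×log₁₀(100.69/44.855)
    = 0.36774 × 0.35118 = 0.1291 m

S_c ≈ 0.129 m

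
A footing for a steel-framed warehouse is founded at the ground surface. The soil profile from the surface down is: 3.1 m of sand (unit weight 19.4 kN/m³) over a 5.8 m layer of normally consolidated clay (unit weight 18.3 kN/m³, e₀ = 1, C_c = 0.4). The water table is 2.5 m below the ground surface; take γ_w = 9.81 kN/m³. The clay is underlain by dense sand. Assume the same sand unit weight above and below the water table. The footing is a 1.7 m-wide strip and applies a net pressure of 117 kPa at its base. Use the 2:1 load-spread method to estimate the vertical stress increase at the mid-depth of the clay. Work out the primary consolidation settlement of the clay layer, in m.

S_c ≈ 0.143 m

Mid-depth of clay below the ground surface: z = 3.1 + 5.8/2 = 6 m.
Total vertical stress at mid-clay: σ_v = 19.4×3.1 + 18.3×2.9 = 113.21 kPa.
Pore pressure: u = 9.81×(6 − 2.5) = 34.335 kPa.
Initial effective stress: σ'_0 = σ_v − u = 113.21 − 34.335 = 78.875 kPa.
Stress increase at mid-clay by the 2:1 spreading method:
Δσ = qB/(B+z) = 117×1.7/(1.7+6) = 25.831 kPa
Final effective stress: σ'_f = σ'_0 + Δσ = 78.875 + 25.831 = 104.71 kPa.
Normally consolidated clay, so the full stress increment lies on the virgin compression line:
S_c = C_c·H/(1+e₀)·log₁₀(σ'_f/σ'_0) = 0.4×5.8/(1+1)×log₁₀(104.71/78.875)
    = 1.16 × 0.12305 = 0.1427 m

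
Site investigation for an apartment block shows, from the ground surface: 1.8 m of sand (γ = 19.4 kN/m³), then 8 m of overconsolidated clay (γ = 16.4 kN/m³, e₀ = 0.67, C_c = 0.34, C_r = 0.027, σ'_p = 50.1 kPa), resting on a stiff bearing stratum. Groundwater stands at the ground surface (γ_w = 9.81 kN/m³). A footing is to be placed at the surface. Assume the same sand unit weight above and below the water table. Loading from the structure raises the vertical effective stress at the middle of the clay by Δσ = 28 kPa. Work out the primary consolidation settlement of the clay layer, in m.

Mid-depth of clay below the ground surface: z = 1.8 + 8/2 = 5.8 m.
Total vertical stress at mid-clay: σ_v = 19.4×1.8 + 16.4×4 = 100.52 kPa.
Pore pressure: u = 9.81×(5.8 − 0) = 56.898 kPa.
Initial effective stress: σ'_0 = σ_v − u = 100.52 − 56.898 = 43.622 kPa.
Final effective stress: σ'_f = 43.622 + 28 = 71.622 kPa.
σ'_f = 71.622 > σ'_p = 50.1 kPa, so the stress path crosses the preconsolidation pressure — recompression up to σ'_p, then virgin compression beyond:
S_c = H/(1+e₀)·[C_r·log₁₀(σ'_p/σ'_0) + C_c·log₁₀(σ'_f/σ'_p)]
    = 8/1.67 × [0.027×log₁₀(50.1/43.622) + 0.34×log₁₀(71.622/50.1)]
    = 4.7904 × [0.0016236 + 0.052771] = 0.2606 m

S_c ≈ 0.261 m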